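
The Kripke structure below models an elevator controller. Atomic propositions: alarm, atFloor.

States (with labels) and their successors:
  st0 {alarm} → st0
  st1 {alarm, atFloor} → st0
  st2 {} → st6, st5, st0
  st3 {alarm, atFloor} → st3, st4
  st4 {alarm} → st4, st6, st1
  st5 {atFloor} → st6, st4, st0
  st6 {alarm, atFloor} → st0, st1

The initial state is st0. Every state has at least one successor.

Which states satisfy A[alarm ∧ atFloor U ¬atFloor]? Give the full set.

{st0, st1, st2, st4, st6}

States satisfying alarm ∧ atFloor: {st1, st3, st6}.
States satisfying ¬atFloor: {st0, st2, st4}.
States satisfying A[alarm ∧ atFloor U ¬atFloor]: {st0, st1, st2, st4, st6}.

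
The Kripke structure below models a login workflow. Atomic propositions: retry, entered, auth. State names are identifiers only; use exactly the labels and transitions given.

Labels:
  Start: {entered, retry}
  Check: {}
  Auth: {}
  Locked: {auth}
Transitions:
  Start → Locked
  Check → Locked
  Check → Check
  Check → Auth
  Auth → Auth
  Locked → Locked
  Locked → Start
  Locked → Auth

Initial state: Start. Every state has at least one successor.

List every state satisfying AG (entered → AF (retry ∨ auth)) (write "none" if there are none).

{Start, Check, Auth, Locked}

States satisfying entered → AF (retry ∨ auth): {Start, Check, Auth, Locked}.
States satisfying AG (entered → AF (retry ∨ auth)): {Start, Check, Auth, Locked}.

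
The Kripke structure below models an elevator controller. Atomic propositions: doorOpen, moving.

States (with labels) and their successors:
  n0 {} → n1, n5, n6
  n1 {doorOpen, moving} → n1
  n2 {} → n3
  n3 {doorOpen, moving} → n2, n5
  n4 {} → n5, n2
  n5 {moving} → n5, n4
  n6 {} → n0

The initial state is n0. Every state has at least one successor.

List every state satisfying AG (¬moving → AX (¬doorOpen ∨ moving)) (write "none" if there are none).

States satisfying ¬moving → AX (¬doorOpen ∨ moving): {n0, n1, n2, n3, n4, n5, n6}.
States satisfying AG (¬moving → AX (¬doorOpen ∨ moving)): {n0, n1, n2, n3, n4, n5, n6}.

{n0, n1, n2, n3, n4, n5, n6}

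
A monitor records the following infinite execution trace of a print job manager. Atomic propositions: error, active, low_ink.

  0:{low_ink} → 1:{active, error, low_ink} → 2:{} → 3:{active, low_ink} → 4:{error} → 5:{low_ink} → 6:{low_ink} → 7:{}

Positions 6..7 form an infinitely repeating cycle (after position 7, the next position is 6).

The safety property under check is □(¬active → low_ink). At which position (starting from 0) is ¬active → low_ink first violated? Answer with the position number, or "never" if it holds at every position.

2

Check ¬active → low_ink at each position in order: 0 ✓, 1 ✓.
At position 2 the labels are {}, so ¬active → low_ink is false there. This is the first violation.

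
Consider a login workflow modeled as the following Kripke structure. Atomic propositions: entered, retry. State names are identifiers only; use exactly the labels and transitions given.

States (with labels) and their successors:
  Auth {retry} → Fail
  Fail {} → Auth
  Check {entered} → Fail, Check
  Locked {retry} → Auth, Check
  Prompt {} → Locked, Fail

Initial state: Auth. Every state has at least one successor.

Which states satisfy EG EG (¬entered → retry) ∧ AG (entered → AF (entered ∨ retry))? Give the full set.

{Check, Locked}

States satisfying EG (¬entered → retry): {Check, Locked}.
States satisfying EG EG (¬entered → retry): {Check, Locked}.
States satisfying entered → AF (entered ∨ retry): {Auth, Fail, Check, Locked, Prompt}.
States satisfying AG (entered → AF (entered ∨ retry)): {Auth, Fail, Check, Locked, Prompt}.
States satisfying EG EG (¬entered → retry) ∧ AG (entered → AF (entered ∨ retry)): {Check, Locked}.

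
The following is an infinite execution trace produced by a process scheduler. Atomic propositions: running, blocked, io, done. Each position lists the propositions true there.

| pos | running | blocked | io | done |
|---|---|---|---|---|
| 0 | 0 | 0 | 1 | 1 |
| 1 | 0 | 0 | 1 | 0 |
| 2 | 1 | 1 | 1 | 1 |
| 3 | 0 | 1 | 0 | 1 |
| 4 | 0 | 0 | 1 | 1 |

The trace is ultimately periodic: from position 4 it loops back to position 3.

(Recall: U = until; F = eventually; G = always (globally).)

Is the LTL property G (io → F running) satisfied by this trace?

No

io → F running must hold at every position from 0 onward. It fails at position 4, so G (io → F running) is false.
Positions where io holds: 0, 1, 2, 4.
Check F running at each: 0→ok, 1→ok, 2→ok, 4→fails.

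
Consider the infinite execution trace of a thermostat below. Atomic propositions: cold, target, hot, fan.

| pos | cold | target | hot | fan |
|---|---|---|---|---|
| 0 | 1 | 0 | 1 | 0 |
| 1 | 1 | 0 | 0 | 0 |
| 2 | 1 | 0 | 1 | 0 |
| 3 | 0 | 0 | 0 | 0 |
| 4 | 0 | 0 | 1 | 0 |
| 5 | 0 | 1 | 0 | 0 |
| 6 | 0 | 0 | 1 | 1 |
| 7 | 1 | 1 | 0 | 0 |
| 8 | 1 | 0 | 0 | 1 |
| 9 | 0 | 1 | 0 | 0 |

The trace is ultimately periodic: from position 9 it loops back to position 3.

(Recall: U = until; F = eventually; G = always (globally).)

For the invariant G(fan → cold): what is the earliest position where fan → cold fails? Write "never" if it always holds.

6

Check fan → cold at each position in order: 0 ✓, 1 ✓, 2 ✓, 3 ✓, 4 ✓, 5 ✓.
At position 6 the labels are {fan, hot}, so fan → cold is false there. This is the first violation.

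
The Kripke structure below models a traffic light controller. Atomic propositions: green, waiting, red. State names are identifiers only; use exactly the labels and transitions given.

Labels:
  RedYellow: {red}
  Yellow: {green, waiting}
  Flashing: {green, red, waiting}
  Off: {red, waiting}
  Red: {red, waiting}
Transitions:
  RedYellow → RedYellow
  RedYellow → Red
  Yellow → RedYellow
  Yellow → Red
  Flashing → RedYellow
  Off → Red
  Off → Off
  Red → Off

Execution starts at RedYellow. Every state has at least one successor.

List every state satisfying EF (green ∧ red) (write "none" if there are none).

{Flashing}

States satisfying green ∧ red: {Flashing}.
States satisfying EF (green ∧ red): {Flashing}.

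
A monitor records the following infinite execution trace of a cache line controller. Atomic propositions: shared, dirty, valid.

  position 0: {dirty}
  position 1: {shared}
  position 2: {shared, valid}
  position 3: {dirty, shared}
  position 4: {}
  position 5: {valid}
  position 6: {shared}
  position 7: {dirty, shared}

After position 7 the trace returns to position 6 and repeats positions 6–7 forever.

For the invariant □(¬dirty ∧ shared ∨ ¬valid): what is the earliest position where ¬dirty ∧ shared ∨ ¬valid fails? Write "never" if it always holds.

5

Check ¬dirty ∧ shared ∨ ¬valid at each position in order: 0 ✓, 1 ✓, 2 ✓, 3 ✓, 4 ✓.
At position 5 the labels are {valid}, so ¬dirty ∧ shared ∨ ¬valid is false there. This is the first violation.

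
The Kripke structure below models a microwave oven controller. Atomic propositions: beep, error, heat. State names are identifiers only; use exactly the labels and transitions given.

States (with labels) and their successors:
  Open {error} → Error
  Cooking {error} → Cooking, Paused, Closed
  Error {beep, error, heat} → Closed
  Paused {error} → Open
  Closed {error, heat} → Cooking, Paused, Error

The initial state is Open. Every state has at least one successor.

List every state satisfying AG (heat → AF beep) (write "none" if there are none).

States satisfying heat → AF beep: {Open, Cooking, Error, Paused}.
States satisfying AG (heat → AF beep): ∅.

none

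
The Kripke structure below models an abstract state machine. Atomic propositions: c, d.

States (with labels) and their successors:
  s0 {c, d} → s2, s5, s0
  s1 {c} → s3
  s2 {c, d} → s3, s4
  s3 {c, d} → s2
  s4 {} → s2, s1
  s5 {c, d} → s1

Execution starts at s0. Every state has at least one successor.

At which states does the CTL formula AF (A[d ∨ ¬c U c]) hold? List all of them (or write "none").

{s0, s1, s2, s3, s4, s5}

States satisfying A[d ∨ ¬c U c]: {s0, s1, s2, s3, s4, s5}.
States satisfying AF (A[d ∨ ¬c U c]): {s0, s1, s2, s3, s4, s5}.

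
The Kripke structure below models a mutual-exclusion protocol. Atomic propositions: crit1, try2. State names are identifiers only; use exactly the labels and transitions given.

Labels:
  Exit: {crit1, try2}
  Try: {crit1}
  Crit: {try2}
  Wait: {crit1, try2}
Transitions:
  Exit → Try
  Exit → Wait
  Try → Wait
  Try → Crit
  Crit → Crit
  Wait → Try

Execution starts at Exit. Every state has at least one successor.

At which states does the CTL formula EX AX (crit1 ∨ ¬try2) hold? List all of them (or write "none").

{Exit, Try}

States satisfying AX (crit1 ∨ ¬try2): {Exit, Wait}.
States satisfying EX AX (crit1 ∨ ¬try2): {Exit, Try}.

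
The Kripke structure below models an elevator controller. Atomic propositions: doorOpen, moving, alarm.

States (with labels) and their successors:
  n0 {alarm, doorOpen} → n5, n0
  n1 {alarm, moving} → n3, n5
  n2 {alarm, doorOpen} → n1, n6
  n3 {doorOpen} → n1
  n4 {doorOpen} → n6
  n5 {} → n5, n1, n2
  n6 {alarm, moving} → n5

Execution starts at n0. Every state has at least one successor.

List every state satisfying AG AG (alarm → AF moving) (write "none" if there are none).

{n1, n2, n3, n4, n5, n6}

States satisfying AG (alarm → AF moving): {n1, n2, n3, n4, n5, n6}.
States satisfying AG AG (alarm → AF moving): {n1, n2, n3, n4, n5, n6}.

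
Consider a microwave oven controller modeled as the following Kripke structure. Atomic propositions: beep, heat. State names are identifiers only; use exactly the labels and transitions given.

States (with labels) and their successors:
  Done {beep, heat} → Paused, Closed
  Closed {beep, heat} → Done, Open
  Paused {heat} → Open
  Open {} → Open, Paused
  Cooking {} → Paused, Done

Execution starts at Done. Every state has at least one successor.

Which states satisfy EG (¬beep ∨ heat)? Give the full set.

States satisfying ¬beep ∨ heat: {Done, Closed, Paused, Open, Cooking}.
States satisfying EG (¬beep ∨ heat): {Done, Closed, Paused, Open, Cooking}.

{Done, Closed, Paused, Open, Cooking}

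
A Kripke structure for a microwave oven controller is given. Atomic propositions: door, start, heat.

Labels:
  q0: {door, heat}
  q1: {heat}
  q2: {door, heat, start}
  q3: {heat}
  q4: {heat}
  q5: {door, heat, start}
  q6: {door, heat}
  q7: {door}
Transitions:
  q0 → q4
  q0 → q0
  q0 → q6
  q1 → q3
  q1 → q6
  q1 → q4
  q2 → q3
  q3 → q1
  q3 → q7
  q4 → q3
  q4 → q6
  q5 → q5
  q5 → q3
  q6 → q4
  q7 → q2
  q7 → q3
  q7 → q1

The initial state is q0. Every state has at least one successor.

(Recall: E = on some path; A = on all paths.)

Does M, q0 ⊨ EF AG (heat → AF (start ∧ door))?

Violated

States satisfying AG (heat → AF (start ∧ door)): ∅.
States satisfying EF AG (heat → AF (start ∧ door)): ∅.
No suitable path/successor from q0 witnesses the formula.
q0 ∉ Sat(EF AG (heat → AF (start ∧ door))).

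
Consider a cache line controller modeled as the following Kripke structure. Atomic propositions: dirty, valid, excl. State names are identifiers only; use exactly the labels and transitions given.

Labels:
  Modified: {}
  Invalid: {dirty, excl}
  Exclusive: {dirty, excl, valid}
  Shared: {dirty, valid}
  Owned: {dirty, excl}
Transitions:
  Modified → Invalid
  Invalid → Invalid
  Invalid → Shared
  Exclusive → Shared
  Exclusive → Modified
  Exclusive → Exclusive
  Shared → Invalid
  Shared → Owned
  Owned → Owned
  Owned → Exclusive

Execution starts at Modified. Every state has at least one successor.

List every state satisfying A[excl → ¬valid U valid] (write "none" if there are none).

States satisfying excl → ¬valid: {Modified, Invalid, Shared, Owned}.
States satisfying valid: {Exclusive, Shared}.
States satisfying A[excl → ¬valid U valid]: {Exclusive, Shared}.

{Exclusive, Shared}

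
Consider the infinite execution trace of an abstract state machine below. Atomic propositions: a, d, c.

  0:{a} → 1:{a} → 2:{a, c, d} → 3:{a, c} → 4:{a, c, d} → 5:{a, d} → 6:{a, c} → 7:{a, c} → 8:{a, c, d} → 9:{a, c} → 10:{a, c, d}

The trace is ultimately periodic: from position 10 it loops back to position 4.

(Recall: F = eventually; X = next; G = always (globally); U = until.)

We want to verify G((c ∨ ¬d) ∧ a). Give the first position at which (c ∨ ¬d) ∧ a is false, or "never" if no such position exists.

5

Check (c ∨ ¬d) ∧ a at each position in order: 0 ✓, 1 ✓, 2 ✓, 3 ✓, 4 ✓.
At position 5 the labels are {a, d}, so (c ∨ ¬d) ∧ a is false there. This is the first violation.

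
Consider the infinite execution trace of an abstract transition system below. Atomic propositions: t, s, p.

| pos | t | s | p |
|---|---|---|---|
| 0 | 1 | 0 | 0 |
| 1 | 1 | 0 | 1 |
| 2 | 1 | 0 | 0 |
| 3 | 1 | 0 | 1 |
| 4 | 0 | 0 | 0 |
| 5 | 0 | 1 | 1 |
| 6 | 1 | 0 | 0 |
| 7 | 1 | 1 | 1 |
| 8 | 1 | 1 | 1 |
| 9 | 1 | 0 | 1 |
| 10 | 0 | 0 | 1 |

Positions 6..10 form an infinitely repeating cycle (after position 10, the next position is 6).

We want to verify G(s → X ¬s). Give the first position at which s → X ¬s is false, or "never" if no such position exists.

7

Check s → X ¬s at each position in order: 0 ✓, 1 ✓, 2 ✓, 3 ✓, 4 ✓, 5 ✓, 6 ✓.
At position 7 the labels are {p, s, t} and the next position 8 has {p, s, t}, so s → X ¬s is false there. This is the first violation.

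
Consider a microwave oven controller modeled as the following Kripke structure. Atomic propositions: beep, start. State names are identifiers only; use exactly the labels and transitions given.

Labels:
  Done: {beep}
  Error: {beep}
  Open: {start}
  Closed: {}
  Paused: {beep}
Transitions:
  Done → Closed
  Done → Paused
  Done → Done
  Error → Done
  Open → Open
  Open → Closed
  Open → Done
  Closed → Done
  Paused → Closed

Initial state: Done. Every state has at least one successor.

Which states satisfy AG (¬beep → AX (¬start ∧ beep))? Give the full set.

{Done, Error, Closed, Paused}

States satisfying ¬beep → AX (¬start ∧ beep): {Done, Error, Closed, Paused}.
States satisfying AG (¬beep → AX (¬start ∧ beep)): {Done, Error, Closed, Paused}.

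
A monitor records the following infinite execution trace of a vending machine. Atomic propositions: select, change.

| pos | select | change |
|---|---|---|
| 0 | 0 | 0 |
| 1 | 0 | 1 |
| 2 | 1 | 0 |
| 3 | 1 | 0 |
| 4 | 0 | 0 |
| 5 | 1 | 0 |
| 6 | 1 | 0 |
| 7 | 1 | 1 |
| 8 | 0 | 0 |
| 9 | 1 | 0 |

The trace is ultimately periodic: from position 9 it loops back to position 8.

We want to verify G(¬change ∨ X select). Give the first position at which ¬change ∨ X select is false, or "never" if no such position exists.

Check ¬change ∨ X select at each position in order: 0 ✓, 1 ✓, 2 ✓, 3 ✓, 4 ✓, 5 ✓, 6 ✓.
At position 7 the labels are {change, select} and the next position 8 has {}, so ¬change ∨ X select is false there. This is the first violation.

7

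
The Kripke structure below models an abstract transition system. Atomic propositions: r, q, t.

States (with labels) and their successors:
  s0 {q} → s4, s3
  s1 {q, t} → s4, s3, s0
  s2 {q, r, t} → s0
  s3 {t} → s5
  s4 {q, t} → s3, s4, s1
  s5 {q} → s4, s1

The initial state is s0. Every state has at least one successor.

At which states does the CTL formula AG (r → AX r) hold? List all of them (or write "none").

{s0, s1, s3, s4, s5}

States satisfying r → AX r: {s0, s1, s3, s4, s5}.
States satisfying AG (r → AX r): {s0, s1, s3, s4, s5}.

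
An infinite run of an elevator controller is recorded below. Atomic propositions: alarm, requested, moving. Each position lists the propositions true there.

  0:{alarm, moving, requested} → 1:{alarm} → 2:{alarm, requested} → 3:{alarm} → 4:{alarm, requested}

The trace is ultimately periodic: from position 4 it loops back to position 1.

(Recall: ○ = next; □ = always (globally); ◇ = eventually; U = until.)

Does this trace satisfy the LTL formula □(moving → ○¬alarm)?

No

moving → ○¬alarm must hold at every position from 0 onward. It fails at position 0, so □(moving → ○¬alarm) is false.
Positions where moving holds: 0.
Check ○¬alarm at each: 0→fails.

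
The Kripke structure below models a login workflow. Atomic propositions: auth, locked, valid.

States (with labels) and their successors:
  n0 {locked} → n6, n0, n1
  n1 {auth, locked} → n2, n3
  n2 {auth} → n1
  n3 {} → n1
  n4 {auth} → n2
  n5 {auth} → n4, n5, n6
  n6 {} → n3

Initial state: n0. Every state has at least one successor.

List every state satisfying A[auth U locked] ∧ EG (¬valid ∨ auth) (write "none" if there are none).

{n0, n1, n2, n4}

States satisfying auth: {n1, n2, n4, n5}.
States satisfying locked: {n0, n1}.
States satisfying A[auth U locked]: {n0, n1, n2, n4}.
States satisfying ¬valid ∨ auth: {n0, n1, n2, n3, n4, n5, n6}.
States satisfying EG (¬valid ∨ auth): {n0, n1, n2, n3, n4, n5, n6}.
States satisfying A[auth U locked] ∧ EG (¬valid ∨ auth): {n0, n1, n2, n4}.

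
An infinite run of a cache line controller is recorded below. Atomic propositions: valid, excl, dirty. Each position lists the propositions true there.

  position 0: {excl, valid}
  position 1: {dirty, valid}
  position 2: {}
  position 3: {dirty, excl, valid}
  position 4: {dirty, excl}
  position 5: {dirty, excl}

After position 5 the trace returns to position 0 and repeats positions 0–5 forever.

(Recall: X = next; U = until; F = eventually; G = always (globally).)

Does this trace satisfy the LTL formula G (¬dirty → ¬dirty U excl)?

¬dirty → ¬dirty U excl holds at every position 0..5, and those are all positions ever visited, so G (¬dirty → ¬dirty U excl) holds.
Positions where ¬dirty holds: 0, 2.
Check ¬dirty U excl at each: 0→ok, 2→ok.

Yes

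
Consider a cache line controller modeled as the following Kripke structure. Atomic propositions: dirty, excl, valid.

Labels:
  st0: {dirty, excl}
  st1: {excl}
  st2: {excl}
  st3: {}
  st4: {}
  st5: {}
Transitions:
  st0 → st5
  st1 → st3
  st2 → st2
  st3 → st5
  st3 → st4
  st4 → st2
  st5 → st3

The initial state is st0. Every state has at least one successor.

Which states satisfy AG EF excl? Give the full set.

{st0, st1, st2, st3, st4, st5}

States satisfying EF excl: {st0, st1, st2, st3, st4, st5}.
States satisfying AG EF excl: {st0, st1, st2, st3, st4, st5}.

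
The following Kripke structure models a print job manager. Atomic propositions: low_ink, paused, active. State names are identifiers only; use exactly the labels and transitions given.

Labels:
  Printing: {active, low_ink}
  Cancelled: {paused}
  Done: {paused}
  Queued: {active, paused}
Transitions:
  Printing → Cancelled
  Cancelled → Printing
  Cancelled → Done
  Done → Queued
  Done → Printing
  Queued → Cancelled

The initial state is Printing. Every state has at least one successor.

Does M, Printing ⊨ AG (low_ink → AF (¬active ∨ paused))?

States satisfying low_ink → AF (¬active ∨ paused): {Printing, Cancelled, Done, Queued}.
States satisfying AG (low_ink → AF (¬active ∨ paused)): {Printing, Cancelled, Done, Queued}.
Every state reachable from Printing satisfies low_ink → AF (¬active ∨ paused).
Printing ∈ Sat(AG (low_ink → AF (¬active ∨ paused))).

Holds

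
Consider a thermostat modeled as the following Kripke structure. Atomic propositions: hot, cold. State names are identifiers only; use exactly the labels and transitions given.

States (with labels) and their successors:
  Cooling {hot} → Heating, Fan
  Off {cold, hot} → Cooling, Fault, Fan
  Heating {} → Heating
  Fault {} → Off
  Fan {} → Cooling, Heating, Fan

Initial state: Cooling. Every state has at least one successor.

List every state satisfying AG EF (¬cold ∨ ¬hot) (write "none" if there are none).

{Cooling, Off, Heating, Fault, Fan}

States satisfying EF (¬cold ∨ ¬hot): {Cooling, Off, Heating, Fault, Fan}.
States satisfying AG EF (¬cold ∨ ¬hot): {Cooling, Off, Heating, Fault, Fan}.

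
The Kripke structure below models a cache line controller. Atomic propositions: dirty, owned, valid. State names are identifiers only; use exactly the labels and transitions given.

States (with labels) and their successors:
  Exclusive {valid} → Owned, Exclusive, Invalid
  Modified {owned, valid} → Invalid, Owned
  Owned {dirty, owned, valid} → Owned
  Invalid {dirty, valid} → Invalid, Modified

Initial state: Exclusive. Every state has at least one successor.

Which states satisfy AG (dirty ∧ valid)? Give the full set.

{Owned}

States satisfying dirty ∧ valid: {Owned, Invalid}.
States satisfying AG (dirty ∧ valid): {Owned}.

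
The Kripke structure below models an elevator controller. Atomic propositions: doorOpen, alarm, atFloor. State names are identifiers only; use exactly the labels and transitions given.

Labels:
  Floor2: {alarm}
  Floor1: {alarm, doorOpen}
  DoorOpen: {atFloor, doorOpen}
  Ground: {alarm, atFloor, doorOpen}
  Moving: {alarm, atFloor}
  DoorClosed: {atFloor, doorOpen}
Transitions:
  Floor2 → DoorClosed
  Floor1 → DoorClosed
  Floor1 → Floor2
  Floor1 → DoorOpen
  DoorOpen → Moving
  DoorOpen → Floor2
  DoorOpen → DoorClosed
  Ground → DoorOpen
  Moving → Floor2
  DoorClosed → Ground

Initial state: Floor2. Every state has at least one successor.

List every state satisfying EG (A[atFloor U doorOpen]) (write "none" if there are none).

{Floor1, DoorOpen, Ground, DoorClosed}

States satisfying A[atFloor U doorOpen]: {Floor1, DoorOpen, Ground, DoorClosed}.
States satisfying EG (A[atFloor U doorOpen]): {Floor1, DoorOpen, Ground, DoorClosed}.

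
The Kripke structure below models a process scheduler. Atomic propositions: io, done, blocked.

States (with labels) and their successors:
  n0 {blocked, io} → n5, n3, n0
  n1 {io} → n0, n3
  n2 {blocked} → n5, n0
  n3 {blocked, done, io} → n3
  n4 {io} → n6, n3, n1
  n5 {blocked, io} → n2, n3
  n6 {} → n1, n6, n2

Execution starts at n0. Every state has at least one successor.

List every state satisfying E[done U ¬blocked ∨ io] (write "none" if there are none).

States satisfying done: {n3}.
States satisfying ¬blocked ∨ io: {n0, n1, n3, n4, n5, n6}.
States satisfying E[done U ¬blocked ∨ io]: {n0, n1, n3, n4, n5, n6}.

{n0, n1, n3, n4, n5, n6}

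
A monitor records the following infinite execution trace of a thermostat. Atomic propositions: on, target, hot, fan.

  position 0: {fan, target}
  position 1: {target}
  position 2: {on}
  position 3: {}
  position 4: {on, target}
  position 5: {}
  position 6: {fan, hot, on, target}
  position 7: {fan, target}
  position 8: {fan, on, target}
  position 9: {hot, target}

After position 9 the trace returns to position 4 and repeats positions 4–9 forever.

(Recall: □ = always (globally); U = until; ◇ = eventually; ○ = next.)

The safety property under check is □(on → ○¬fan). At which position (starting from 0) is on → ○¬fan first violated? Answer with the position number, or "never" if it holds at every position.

Check on → ○¬fan at each position in order: 0 ✓, 1 ✓, 2 ✓, 3 ✓, 4 ✓, 5 ✓.
At position 6 the labels are {fan, hot, on, target} and the next position 7 has {fan, target}, so on → ○¬fan is false there. This is the first violation.

6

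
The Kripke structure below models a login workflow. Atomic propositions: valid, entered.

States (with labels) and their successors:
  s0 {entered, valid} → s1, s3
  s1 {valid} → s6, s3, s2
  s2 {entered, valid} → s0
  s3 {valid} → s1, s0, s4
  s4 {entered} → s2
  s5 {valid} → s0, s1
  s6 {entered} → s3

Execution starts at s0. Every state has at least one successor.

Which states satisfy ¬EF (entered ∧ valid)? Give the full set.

none

States satisfying entered ∧ valid: {s0, s2}.
States satisfying EF (entered ∧ valid): {s0, s1, s2, s3, s4, s5, s6}.
States satisfying ¬EF (entered ∧ valid): ∅.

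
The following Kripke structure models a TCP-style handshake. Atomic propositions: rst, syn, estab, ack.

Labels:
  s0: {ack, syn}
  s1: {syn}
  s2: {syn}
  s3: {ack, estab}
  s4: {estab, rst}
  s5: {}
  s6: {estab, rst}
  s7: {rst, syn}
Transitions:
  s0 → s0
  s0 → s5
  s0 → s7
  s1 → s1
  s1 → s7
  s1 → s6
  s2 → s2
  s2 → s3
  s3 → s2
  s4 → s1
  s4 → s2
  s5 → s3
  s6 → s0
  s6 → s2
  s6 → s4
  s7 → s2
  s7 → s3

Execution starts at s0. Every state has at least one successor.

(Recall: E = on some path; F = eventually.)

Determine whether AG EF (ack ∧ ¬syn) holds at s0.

States satisfying EF (ack ∧ ¬syn): {s0, s1, s2, s3, s4, s5, s6, s7}.
States satisfying AG EF (ack ∧ ¬syn): {s0, s1, s2, s3, s4, s5, s6, s7}.
Every state reachable from s0 satisfies EF (ack ∧ ¬syn).
s0 ∈ Sat(AG EF (ack ∧ ¬syn)).

Yes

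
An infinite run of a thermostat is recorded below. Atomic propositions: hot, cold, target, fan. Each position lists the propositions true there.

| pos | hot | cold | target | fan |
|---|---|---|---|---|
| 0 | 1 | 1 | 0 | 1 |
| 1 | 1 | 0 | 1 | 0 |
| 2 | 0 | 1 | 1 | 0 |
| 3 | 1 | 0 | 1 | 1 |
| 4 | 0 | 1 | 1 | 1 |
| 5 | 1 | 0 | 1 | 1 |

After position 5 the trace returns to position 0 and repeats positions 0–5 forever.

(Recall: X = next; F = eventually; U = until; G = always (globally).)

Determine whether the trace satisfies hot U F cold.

Satisfied

Walking from position 0: F cold first holds at position 0, and hot holds at every earlier position along the way, so hot U F cold holds.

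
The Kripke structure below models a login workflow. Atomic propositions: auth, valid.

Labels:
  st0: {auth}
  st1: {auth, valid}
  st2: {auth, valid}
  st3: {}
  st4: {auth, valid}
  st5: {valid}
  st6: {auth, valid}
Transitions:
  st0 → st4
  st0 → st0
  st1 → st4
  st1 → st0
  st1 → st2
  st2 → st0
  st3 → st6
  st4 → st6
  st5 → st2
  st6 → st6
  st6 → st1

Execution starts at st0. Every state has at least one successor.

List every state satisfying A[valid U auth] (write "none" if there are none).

States satisfying valid: {st1, st2, st4, st5, st6}.
States satisfying auth: {st0, st1, st2, st4, st6}.
States satisfying A[valid U auth]: {st0, st1, st2, st4, st5, st6}.

{st0, st1, st2, st4, st5, st6}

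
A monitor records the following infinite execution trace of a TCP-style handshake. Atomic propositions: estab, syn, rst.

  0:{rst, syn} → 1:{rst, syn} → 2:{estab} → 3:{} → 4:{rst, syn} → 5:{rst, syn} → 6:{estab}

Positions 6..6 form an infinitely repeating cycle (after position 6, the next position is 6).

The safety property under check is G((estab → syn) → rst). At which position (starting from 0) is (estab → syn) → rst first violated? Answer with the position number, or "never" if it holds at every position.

3

Check (estab → syn) → rst at each position in order: 0 ✓, 1 ✓, 2 ✓.
At position 3 the labels are {}, so (estab → syn) → rst is false there. This is the first violation.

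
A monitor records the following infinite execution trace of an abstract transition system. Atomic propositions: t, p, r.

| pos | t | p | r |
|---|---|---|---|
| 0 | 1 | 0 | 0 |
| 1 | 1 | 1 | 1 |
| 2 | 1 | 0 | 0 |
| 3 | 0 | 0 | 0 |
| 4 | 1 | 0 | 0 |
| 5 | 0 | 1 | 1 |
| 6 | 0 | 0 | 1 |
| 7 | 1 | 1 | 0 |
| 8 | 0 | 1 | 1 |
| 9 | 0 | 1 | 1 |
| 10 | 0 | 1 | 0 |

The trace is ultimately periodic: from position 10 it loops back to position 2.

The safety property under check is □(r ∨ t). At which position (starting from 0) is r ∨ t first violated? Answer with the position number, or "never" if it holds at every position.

3

Check r ∨ t at each position in order: 0 ✓, 1 ✓, 2 ✓.
At position 3 the labels are {}, so r ∨ t is false there. This is the first violation.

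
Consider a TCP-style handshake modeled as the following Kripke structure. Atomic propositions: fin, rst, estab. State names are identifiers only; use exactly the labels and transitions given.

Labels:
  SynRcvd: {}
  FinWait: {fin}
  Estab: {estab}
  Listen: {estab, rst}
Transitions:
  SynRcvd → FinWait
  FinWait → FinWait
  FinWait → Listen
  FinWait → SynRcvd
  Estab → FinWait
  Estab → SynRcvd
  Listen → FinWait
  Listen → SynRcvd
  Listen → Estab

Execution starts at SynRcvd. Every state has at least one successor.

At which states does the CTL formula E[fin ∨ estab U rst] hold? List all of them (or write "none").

States satisfying fin ∨ estab: {FinWait, Estab, Listen}.
States satisfying rst: {Listen}.
States satisfying E[fin ∨ estab U rst]: {FinWait, Estab, Listen}.

{FinWait, Estab, Listen}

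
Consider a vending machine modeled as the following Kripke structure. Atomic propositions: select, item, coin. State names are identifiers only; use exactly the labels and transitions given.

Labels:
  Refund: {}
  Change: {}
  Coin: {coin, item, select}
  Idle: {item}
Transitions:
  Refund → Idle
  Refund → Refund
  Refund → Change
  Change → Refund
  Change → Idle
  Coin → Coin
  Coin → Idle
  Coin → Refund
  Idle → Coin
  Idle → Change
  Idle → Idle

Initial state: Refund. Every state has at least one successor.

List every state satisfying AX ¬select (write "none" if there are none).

{Refund, Change}

States satisfying ¬select: {Refund, Change, Idle}.
States satisfying AX ¬select: {Refund, Change}.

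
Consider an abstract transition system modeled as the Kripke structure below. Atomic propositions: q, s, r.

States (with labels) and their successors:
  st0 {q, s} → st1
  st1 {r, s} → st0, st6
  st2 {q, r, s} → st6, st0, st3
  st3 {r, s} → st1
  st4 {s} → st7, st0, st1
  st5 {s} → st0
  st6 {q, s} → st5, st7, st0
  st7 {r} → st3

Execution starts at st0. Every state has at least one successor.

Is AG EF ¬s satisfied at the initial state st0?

Satisfied

States satisfying EF ¬s: {st0, st1, st2, st3, st4, st5, st6, st7}.
States satisfying AG EF ¬s: {st0, st1, st2, st3, st4, st5, st6, st7}.
Every state reachable from st0 satisfies EF ¬s.
st0 ∈ Sat(AG EF ¬s).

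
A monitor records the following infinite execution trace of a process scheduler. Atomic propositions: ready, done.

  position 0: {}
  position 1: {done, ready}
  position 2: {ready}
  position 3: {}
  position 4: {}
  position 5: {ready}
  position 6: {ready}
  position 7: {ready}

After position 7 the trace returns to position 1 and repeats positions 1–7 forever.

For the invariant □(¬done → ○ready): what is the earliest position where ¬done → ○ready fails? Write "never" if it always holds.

Check ¬done → ○ready at each position in order: 0 ✓, 1 ✓.
At position 2 the labels are {ready} and the next position 3 has {}, so ¬done → ○ready is false there. This is the first violation.

2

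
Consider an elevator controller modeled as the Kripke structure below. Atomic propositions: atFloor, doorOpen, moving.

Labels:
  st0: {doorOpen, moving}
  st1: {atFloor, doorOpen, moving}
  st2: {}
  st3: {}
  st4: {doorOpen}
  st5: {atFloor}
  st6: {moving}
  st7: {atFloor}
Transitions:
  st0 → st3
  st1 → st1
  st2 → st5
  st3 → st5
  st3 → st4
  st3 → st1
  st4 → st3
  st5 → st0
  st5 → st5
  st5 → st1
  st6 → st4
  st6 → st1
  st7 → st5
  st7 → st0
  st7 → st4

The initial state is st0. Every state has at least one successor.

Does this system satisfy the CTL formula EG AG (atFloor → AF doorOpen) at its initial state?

No

States satisfying AG (atFloor → AF doorOpen): {st1}.
States satisfying EG AG (atFloor → AF doorOpen): {st1}.
No suitable path/successor from st0 witnesses the formula.
st0 ∉ Sat(EG AG (atFloor → AF doorOpen)).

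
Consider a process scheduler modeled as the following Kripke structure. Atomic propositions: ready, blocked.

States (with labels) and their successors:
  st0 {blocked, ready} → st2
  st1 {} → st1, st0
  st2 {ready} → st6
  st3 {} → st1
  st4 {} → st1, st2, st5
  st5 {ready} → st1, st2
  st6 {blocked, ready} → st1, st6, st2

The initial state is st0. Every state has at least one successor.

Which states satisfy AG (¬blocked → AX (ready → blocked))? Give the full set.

{st0, st1, st2, st3, st6}

States satisfying ¬blocked → AX (ready → blocked): {st0, st1, st2, st3, st6}.
States satisfying AG (¬blocked → AX (ready → blocked)): {st0, st1, st2, st3, st6}.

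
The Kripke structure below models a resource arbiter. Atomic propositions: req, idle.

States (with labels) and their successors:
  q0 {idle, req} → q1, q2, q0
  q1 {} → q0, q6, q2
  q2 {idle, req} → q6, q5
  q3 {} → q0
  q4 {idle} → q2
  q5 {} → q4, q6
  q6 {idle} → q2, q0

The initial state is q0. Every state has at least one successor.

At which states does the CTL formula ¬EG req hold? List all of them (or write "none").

States satisfying req: {q0, q2}.
States satisfying EG req: {q0}.
States satisfying ¬EG req: {q1, q2, q3, q4, q5, q6}.

{q1, q2, q3, q4, q5, q6}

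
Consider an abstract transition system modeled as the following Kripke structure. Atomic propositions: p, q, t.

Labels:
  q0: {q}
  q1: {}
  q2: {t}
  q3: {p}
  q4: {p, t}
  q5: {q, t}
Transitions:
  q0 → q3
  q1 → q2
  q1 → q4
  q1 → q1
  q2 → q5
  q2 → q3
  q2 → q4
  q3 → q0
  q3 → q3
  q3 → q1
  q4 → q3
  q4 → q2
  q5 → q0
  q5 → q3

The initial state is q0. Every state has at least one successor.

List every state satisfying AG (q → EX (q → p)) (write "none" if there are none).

{q0, q1, q2, q3, q4, q5}

States satisfying q → EX (q → p): {q0, q1, q2, q3, q4, q5}.
States satisfying AG (q → EX (q → p)): {q0, q1, q2, q3, q4, q5}.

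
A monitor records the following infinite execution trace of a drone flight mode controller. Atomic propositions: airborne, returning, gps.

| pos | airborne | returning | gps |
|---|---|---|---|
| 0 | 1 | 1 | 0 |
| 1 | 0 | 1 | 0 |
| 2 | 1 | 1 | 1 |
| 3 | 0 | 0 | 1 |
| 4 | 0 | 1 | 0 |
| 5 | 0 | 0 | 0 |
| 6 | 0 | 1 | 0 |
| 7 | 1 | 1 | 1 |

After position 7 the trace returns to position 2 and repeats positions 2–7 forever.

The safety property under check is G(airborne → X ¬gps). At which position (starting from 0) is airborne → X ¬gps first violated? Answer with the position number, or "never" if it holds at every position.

2

Check airborne → X ¬gps at each position in order: 0 ✓, 1 ✓.
At position 2 the labels are {airborne, gps, returning} and the next position 3 has {gps}, so airborne → X ¬gps is false there. This is the first violation.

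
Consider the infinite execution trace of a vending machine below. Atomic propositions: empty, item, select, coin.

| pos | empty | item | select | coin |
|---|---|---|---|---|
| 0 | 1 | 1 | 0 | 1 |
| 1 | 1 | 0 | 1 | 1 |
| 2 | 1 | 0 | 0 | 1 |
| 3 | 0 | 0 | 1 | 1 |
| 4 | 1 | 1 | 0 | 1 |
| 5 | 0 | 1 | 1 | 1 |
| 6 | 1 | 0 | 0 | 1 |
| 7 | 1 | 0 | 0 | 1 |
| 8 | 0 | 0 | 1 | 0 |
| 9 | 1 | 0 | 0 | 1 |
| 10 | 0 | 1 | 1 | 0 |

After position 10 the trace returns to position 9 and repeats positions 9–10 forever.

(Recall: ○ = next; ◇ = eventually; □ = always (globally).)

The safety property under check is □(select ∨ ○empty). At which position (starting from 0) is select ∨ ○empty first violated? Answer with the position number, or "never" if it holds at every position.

2

Check select ∨ ○empty at each position in order: 0 ✓, 1 ✓.
At position 2 the labels are {coin, empty} and the next position 3 has {coin, select}, so select ∨ ○empty is false there. This is the first violation.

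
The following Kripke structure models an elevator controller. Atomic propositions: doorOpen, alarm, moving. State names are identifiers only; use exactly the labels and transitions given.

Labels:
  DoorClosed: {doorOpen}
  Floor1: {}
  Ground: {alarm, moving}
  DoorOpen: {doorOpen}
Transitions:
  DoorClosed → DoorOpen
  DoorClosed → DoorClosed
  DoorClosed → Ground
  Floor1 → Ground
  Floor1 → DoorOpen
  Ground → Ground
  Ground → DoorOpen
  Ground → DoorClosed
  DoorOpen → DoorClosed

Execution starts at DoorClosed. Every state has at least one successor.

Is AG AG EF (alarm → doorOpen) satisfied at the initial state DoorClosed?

States satisfying AG EF (alarm → doorOpen): {DoorClosed, Floor1, Ground, DoorOpen}.
States satisfying AG AG EF (alarm → doorOpen): {DoorClosed, Floor1, Ground, DoorOpen}.
Every state reachable from DoorClosed satisfies AG EF (alarm → doorOpen).
DoorClosed ∈ Sat(AG AG EF (alarm → doorOpen)).

Yes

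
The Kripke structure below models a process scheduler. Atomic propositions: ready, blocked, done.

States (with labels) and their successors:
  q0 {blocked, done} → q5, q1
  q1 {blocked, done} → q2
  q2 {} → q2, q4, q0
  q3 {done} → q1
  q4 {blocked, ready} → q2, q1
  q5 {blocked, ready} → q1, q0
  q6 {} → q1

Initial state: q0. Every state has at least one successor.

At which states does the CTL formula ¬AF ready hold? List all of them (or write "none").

{q0, q1, q2, q3, q6}

States satisfying ready: {q4, q5}.
States satisfying AF ready: {q4, q5}.
States satisfying ¬AF ready: {q0, q1, q2, q3, q6}.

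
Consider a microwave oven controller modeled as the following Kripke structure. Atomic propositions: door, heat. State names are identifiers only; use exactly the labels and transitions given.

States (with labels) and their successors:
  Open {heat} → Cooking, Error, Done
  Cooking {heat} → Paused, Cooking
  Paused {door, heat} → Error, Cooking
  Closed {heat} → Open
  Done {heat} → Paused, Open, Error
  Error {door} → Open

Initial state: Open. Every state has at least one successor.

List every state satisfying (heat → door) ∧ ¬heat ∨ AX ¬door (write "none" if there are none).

{Closed, Error}

States satisfying heat → door: {Paused, Error}.
States satisfying ¬heat: {Error}.
States satisfying (heat → door) ∧ ¬heat: {Error}.
States satisfying ¬door: {Open, Cooking, Closed, Done}.
States satisfying AX ¬door: {Closed, Error}.
States satisfying (heat → door) ∧ ¬heat ∨ AX ¬door: {Closed, Error}.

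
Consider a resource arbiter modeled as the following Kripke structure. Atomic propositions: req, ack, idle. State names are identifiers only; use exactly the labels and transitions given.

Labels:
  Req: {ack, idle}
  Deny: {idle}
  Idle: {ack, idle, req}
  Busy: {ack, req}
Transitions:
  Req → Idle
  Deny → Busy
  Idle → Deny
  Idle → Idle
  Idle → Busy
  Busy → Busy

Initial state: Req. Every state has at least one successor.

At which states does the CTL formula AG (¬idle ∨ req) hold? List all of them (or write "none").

States satisfying ¬idle ∨ req: {Idle, Busy}.
States satisfying AG (¬idle ∨ req): {Busy}.

{Busy}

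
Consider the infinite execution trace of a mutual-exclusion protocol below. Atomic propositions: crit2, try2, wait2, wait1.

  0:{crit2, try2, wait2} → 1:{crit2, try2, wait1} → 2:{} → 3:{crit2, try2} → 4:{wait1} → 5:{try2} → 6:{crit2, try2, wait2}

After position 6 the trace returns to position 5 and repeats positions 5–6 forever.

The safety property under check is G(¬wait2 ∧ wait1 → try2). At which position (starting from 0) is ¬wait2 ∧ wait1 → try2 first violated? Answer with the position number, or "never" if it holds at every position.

Check ¬wait2 ∧ wait1 → try2 at each position in order: 0 ✓, 1 ✓, 2 ✓, 3 ✓.
At position 4 the labels are {wait1}, so ¬wait2 ∧ wait1 → try2 is false there. This is the first violation.

4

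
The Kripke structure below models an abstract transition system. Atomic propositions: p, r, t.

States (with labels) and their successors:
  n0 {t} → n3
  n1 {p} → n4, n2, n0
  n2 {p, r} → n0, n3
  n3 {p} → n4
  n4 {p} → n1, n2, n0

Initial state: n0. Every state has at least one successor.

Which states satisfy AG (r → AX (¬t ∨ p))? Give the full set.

States satisfying r → AX (¬t ∨ p): {n0, n1, n3, n4}.
States satisfying AG (r → AX (¬t ∨ p)): ∅.

none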